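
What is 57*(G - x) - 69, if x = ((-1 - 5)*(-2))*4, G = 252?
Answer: 11559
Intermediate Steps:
x = 48 (x = -6*(-2)*4 = 12*4 = 48)
57*(G - x) - 69 = 57*(252 - 1*48) - 69 = 57*(252 - 48) - 69 = 57*204 - 69 = 11628 - 69 = 11559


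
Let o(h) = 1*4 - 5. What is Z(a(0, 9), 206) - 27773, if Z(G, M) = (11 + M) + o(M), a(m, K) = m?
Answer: -27557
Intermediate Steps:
o(h) = -1 (o(h) = 4 - 5 = -1)
Z(G, M) = 10 + M (Z(G, M) = (11 + M) - 1 = 10 + M)
Z(a(0, 9), 206) - 27773 = (10 + 206) - 27773 = 216 - 27773 = -27557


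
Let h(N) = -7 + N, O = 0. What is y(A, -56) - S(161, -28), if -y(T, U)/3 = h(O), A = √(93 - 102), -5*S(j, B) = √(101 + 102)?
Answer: 21 + √203/5 ≈ 23.850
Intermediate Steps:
S(j, B) = -√203/5 (S(j, B) = -√(101 + 102)/5 = -√203/5)
A = 3*I (A = √(-9) = 3*I ≈ 3.0*I)
y(T, U) = 21 (y(T, U) = -3*(-7 + 0) = -3*(-7) = 21)
y(A, -56) - S(161, -28) = 21 - (-1)*√203/5 = 21 + √203/5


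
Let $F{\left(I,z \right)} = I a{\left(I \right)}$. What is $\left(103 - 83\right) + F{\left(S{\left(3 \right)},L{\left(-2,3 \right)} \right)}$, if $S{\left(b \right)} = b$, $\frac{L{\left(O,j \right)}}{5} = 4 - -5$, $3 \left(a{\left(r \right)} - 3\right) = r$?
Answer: $32$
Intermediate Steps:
$a{\left(r \right)} = 3 + \frac{r}{3}$
$L{\left(O,j \right)} = 45$ ($L{\left(O,j \right)} = 5 \left(4 - -5\right) = 5 \left(4 + 5\right) = 5 \cdot 9 = 45$)
$F{\left(I,z \right)} = I \left(3 + \frac{I}{3}\right)$
$\left(103 - 83\right) + F{\left(S{\left(3 \right)},L{\left(-2,3 \right)} \right)} = \left(103 - 83\right) + \frac{1}{3} \cdot 3 \left(9 + 3\right) = 20 + \frac{1}{3} \cdot 3 \cdot 12 = 20 + 12 = 32$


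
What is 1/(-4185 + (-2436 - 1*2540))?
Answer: -1/9161 ≈ -0.00010916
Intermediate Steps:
1/(-4185 + (-2436 - 1*2540)) = 1/(-4185 + (-2436 - 2540)) = 1/(-4185 - 4976) = 1/(-9161) = -1/9161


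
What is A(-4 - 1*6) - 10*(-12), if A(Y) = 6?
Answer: 126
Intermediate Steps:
A(-4 - 1*6) - 10*(-12) = 6 - 10*(-12) = 6 + 120 = 126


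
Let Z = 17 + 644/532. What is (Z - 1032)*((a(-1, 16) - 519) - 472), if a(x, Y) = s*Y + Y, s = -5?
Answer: 20321410/19 ≈ 1.0695e+6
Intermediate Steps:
a(x, Y) = -4*Y (a(x, Y) = -5*Y + Y = -4*Y)
Z = 346/19 (Z = 17 + 644*(1/532) = 17 + 23/19 = 346/19 ≈ 18.211)
(Z - 1032)*((a(-1, 16) - 519) - 472) = (346/19 - 1032)*((-4*16 - 519) - 472) = -19262*((-64 - 519) - 472)/19 = -19262*(-583 - 472)/19 = -19262/19*(-1055) = 20321410/19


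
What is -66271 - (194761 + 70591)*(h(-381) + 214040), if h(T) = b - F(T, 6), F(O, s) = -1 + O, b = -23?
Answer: -56891269719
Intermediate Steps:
h(T) = -22 - T (h(T) = -23 - (-1 + T) = -23 + (1 - T) = -22 - T)
-66271 - (194761 + 70591)*(h(-381) + 214040) = -66271 - (194761 + 70591)*((-22 - 1*(-381)) + 214040) = -66271 - 265352*((-22 + 381) + 214040) = -66271 - 265352*(359 + 214040) = -66271 - 265352*214399 = -66271 - 1*56891203448 = -66271 - 56891203448 = -56891269719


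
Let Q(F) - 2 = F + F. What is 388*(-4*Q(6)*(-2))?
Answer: 43456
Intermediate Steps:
Q(F) = 2 + 2*F (Q(F) = 2 + (F + F) = 2 + 2*F)
388*(-4*Q(6)*(-2)) = 388*(-4*(2 + 2*6)*(-2)) = 388*(-4*(2 + 12)*(-2)) = 388*(-4*14*(-2)) = 388*(-56*(-2)) = 388*112 = 43456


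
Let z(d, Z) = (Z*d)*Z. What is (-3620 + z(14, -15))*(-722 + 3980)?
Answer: -1531260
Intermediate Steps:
z(d, Z) = d*Z**2
(-3620 + z(14, -15))*(-722 + 3980) = (-3620 + 14*(-15)**2)*(-722 + 3980) = (-3620 + 14*225)*3258 = (-3620 + 3150)*3258 = -470*3258 = -1531260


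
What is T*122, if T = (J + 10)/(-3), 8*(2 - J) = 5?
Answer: -5551/12 ≈ -462.58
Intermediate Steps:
J = 11/8 (J = 2 - ⅛*5 = 2 - 5/8 = 11/8 ≈ 1.3750)
T = -91/24 (T = (11/8 + 10)/(-3) = (91/8)*(-⅓) = -91/24 ≈ -3.7917)
T*122 = -91/24*122 = -5551/12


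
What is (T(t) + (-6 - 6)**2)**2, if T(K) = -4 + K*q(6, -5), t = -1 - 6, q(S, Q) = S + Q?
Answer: 17689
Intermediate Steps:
q(S, Q) = Q + S
t = -7
T(K) = -4 + K (T(K) = -4 + K*(-5 + 6) = -4 + K*1 = -4 + K)
(T(t) + (-6 - 6)**2)**2 = ((-4 - 7) + (-6 - 6)**2)**2 = (-11 + (-12)**2)**2 = (-11 + 144)**2 = 133**2 = 17689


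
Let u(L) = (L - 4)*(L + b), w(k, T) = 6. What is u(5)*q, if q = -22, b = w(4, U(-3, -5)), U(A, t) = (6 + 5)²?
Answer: -242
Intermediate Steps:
U(A, t) = 121 (U(A, t) = 11² = 121)
b = 6
u(L) = (-4 + L)*(6 + L) (u(L) = (L - 4)*(L + 6) = (-4 + L)*(6 + L))
u(5)*q = (-24 + 5² + 2*5)*(-22) = (-24 + 25 + 10)*(-22) = 11*(-22) = -242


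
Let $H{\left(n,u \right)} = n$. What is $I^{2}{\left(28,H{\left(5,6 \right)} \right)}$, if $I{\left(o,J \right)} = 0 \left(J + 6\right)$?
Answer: $0$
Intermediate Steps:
$I{\left(o,J \right)} = 0$ ($I{\left(o,J \right)} = 0 \left(6 + J\right) = 0$)
$I^{2}{\left(28,H{\left(5,6 \right)} \right)} = 0^{2} = 0$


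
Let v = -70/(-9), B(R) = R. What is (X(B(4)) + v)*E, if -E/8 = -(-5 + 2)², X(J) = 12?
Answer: 1424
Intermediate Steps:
v = 70/9 (v = -70*(-1)/9 = -10*(-7/9) = 70/9 ≈ 7.7778)
E = 72 (E = -(-8)*(-5 + 2)² = -(-8)*(-3)² = -(-8)*9 = -8*(-9) = 72)
(X(B(4)) + v)*E = (12 + 70/9)*72 = (178/9)*72 = 1424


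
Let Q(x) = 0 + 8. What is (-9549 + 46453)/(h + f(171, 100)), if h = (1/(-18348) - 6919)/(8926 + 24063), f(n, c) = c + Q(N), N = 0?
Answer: 22337333275488/65243524763 ≈ 342.37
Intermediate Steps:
Q(x) = 8
f(n, c) = 8 + c (f(n, c) = c + 8 = 8 + c)
h = -126949813/605282172 (h = (-1/18348 - 6919)/32989 = -126949813/18348*1/32989 = -126949813/605282172 ≈ -0.20974)
(-9549 + 46453)/(h + f(171, 100)) = (-9549 + 46453)/(-126949813/605282172 + (8 + 100)) = 36904/(-126949813/605282172 + 108) = 36904/(65243524763/605282172) = 36904*(605282172/65243524763) = 22337333275488/65243524763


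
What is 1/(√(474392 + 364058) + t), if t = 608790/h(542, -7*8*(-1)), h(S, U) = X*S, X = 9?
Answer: -16498209/108778862365 + 660969*√33538/108778862365 ≈ 0.00096110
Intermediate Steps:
h(S, U) = 9*S
t = 101465/813 (t = 608790/((9*542)) = 608790/4878 = 608790*(1/4878) = 101465/813 ≈ 124.80)
1/(√(474392 + 364058) + t) = 1/(√(474392 + 364058) + 101465/813) = 1/(√838450 + 101465/813) = 1/(5*√33538 + 101465/813) = 1/(101465/813 + 5*√33538)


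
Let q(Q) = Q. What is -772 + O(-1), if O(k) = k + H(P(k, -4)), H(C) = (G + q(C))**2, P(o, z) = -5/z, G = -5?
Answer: -12143/16 ≈ -758.94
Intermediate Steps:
H(C) = (-5 + C)**2
O(k) = 225/16 + k (O(k) = k + (-5 - 5/(-4))**2 = k + (-5 - 5*(-1/4))**2 = k + (-5 + 5/4)**2 = k + (-15/4)**2 = k + 225/16 = 225/16 + k)
-772 + O(-1) = -772 + (225/16 - 1) = -772 + 209/16 = -12143/16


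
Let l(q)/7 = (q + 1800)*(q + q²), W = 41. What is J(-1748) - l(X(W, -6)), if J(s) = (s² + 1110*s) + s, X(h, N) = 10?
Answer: -280224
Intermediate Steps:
l(q) = 7*(1800 + q)*(q + q²) (l(q) = 7*((q + 1800)*(q + q²)) = 7*((1800 + q)*(q + q²)) = 7*(1800 + q)*(q + q²))
J(s) = s² + 1111*s
J(-1748) - l(X(W, -6)) = -1748*(1111 - 1748) - 7*10*(1800 + 10² + 1801*10) = -1748*(-637) - 7*10*(1800 + 100 + 18010) = 1113476 - 7*10*19910 = 1113476 - 1*1393700 = 1113476 - 1393700 = -280224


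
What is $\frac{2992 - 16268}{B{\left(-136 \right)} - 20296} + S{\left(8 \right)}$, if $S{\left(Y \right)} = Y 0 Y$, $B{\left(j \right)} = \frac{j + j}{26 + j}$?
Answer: $\frac{182545}{279036} \approx 0.6542$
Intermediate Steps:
$B{\left(j \right)} = \frac{2 j}{26 + j}$
$S{\left(Y \right)} = 0$ ($S{\left(Y \right)} = 0 Y = 0$)
$\frac{2992 - 16268}{B{\left(-136 \right)} - 20296} + S{\left(8 \right)} = \frac{2992 - 16268}{2 \left(-136\right) \frac{1}{26 - 136} - 20296} + 0 = - \frac{13276}{2 \left(-136\right) \frac{1}{-110} - 20296} + 0 = - \frac{13276}{2 \left(-136\right) \left(- \frac{1}{110}\right) - 20296} + 0 = - \frac{13276}{\frac{136}{55} - 20296} + 0 = - \frac{13276}{- \frac{1116144}{55}} + 0 = \left(-13276\right) \left(- \frac{55}{1116144}\right) + 0 = \frac{182545}{279036} + 0 = \frac{182545}{279036}$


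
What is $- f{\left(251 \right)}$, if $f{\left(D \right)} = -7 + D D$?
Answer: $-62994$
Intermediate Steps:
$f{\left(D \right)} = -7 + D^{2}$
$- f{\left(251 \right)} = - (-7 + 251^{2}) = - (-7 + 63001) = \left(-1\right) 62994 = -62994$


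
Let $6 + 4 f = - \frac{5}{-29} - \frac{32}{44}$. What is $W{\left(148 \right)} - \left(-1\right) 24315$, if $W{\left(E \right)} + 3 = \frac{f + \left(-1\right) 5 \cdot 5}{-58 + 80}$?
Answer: $\frac{682452473}{28072} \approx 24311.0$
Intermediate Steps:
$f = - \frac{2091}{1276}$ ($f = - \frac{3}{2} + \frac{- \frac{5}{-29} - \frac{32}{44}}{4} = - \frac{3}{2} + \frac{\left(-5\right) \left(- \frac{1}{29}\right) - \frac{8}{11}}{4} = - \frac{3}{2} + \frac{\frac{5}{29} - \frac{8}{11}}{4} = - \frac{3}{2} + \frac{1}{4} \left(- \frac{177}{319}\right) = - \frac{3}{2} - \frac{177}{1276} = - \frac{2091}{1276} \approx -1.6387$)
$W{\left(E \right)} = - \frac{118207}{28072}$ ($W{\left(E \right)} = -3 + \frac{- \frac{2091}{1276} + \left(-1\right) 5 \cdot 5}{-58 + 80} = -3 + \frac{- \frac{2091}{1276} - 25}{22} = -3 + \left(- \frac{2091}{1276} - 25\right) \frac{1}{22} = -3 - \frac{33991}{28072} = - \frac{118207}{28072}$)
$W{\left(148 \right)} - \left(-1\right) 24315 = - \frac{118207}{28072} - \left(-1\right) 24315 = - \frac{118207}{28072} - -24315 = - \frac{118207}{28072} + 24315 = \frac{682452473}{28072}$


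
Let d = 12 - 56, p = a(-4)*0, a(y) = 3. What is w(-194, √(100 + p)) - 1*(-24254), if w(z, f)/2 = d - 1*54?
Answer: 24058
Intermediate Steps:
p = 0 (p = 3*0 = 0)
d = -44
w(z, f) = -196 (w(z, f) = 2*(-44 - 1*54) = 2*(-44 - 54) = 2*(-98) = -196)
w(-194, √(100 + p)) - 1*(-24254) = -196 - 1*(-24254) = -196 + 24254 = 24058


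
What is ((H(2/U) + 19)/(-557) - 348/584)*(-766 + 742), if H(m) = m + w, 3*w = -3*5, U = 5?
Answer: 3033684/203305 ≈ 14.922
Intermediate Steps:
w = -5 (w = (-3*5)/3 = (1/3)*(-15) = -5)
H(m) = -5 + m (H(m) = m - 5 = -5 + m)
((H(2/U) + 19)/(-557) - 348/584)*(-766 + 742) = (((-5 + 2/5) + 19)/(-557) - 348/584)*(-766 + 742) = (((-5 + 2*(1/5)) + 19)*(-1/557) - 348*1/584)*(-24) = (((-5 + 2/5) + 19)*(-1/557) - 87/146)*(-24) = ((-23/5 + 19)*(-1/557) - 87/146)*(-24) = ((72/5)*(-1/557) - 87/146)*(-24) = (-72/2785 - 87/146)*(-24) = -252807/406610*(-24) = 3033684/203305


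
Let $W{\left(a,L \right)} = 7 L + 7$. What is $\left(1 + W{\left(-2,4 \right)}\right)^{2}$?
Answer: $1296$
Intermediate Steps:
$W{\left(a,L \right)} = 7 + 7 L$
$\left(1 + W{\left(-2,4 \right)}\right)^{2} = \left(1 + \left(7 + 7 \cdot 4\right)\right)^{2} = \left(1 + \left(7 + 28\right)\right)^{2} = \left(1 + 35\right)^{2} = 36^{2} = 1296$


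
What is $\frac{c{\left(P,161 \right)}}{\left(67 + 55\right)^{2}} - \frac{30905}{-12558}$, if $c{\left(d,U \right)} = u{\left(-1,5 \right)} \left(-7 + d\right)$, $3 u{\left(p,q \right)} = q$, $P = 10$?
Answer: $\frac{32860915}{13350948} \approx 2.4613$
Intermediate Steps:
$u{\left(p,q \right)} = \frac{q}{3}$
$c{\left(d,U \right)} = - \frac{35}{3} + \frac{5 d}{3}$ ($c{\left(d,U \right)} = \frac{1}{3} \cdot 5 \left(-7 + d\right) = \frac{5 \left(-7 + d\right)}{3} = - \frac{35}{3} + \frac{5 d}{3}$)
$\frac{c{\left(P,161 \right)}}{\left(67 + 55\right)^{2}} - \frac{30905}{-12558} = \frac{- \frac{35}{3} + \frac{5}{3} \cdot 10}{\left(67 + 55\right)^{2}} - \frac{30905}{-12558} = \frac{- \frac{35}{3} + \frac{50}{3}}{122^{2}} - - \frac{4415}{1794} = \frac{5}{14884} + \frac{4415}{1794} = \frac{32860915}{13350948}$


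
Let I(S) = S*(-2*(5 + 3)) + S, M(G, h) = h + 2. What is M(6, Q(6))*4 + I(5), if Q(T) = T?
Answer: -43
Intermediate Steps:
M(G, h) = 2 + h
I(S) = -15*S (I(S) = S*(-2*8) + S = S*(-16) + S = -16*S + S = -15*S)
M(6, Q(6))*4 + I(5) = (2 + 6)*4 - 15*5 = 8*4 - 75 = 32 - 75 = -43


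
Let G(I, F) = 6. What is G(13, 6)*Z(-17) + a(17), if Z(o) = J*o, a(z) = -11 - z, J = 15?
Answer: -1558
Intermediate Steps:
Z(o) = 15*o
G(13, 6)*Z(-17) + a(17) = 6*(15*(-17)) + (-11 - 1*17) = 6*(-255) + (-11 - 17) = -1530 - 28 = -1558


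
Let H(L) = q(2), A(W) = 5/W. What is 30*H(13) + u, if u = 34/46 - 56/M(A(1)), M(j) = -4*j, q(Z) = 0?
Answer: 407/115 ≈ 3.5391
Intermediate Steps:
H(L) = 0
u = 407/115 (u = 34/46 - 56/((-20/1)) = 34*(1/46) - 56/((-20)) = 17/23 - 56/((-4*5)) = 17/23 - 56/(-20) = 17/23 - 56*(-1/20) = 17/23 + 14/5 = 407/115 ≈ 3.5391)
30*H(13) + u = 30*0 + 407/115 = 0 + 407/115 = 407/115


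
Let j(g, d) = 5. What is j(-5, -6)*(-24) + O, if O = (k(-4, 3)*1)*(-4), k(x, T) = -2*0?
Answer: -120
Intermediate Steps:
k(x, T) = 0
O = 0 (O = (0*1)*(-4) = 0*(-4) = 0)
j(-5, -6)*(-24) + O = 5*(-24) + 0 = -120 + 0 = -120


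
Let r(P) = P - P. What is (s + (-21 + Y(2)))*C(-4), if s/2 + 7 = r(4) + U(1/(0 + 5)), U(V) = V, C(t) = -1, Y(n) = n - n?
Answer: 173/5 ≈ 34.600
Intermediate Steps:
Y(n) = 0
r(P) = 0
s = -68/5 (s = -14 + 2*(0 + 1/(0 + 5)) = -14 + 2*(0 + 1/5) = -14 + 2*(0 + ⅕) = -14 + 2*(⅕) = -14 + ⅖ = -68/5 ≈ -13.600)
(s + (-21 + Y(2)))*C(-4) = (-68/5 + (-21 + 0))*(-1) = (-68/5 - 21)*(-1) = -173/5*(-1) = 173/5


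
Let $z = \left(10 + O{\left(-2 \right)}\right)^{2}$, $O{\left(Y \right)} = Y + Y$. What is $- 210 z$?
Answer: $-7560$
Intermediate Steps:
$O{\left(Y \right)} = 2 Y$
$z = 36$ ($z = \left(10 + 2 \left(-2\right)\right)^{2} = \left(10 - 4\right)^{2} = 6^{2} = 36$)
$- 210 z = \left(-210\right) 36 = -7560$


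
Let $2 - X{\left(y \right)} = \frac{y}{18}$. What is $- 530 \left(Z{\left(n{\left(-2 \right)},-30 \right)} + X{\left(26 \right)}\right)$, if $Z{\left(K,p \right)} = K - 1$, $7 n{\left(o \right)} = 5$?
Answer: $- \frac{9010}{63} \approx -143.02$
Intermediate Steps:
$n{\left(o \right)} = \frac{5}{7}$ ($n{\left(o \right)} = \frac{1}{7} \cdot 5 = \frac{5}{7}$)
$X{\left(y \right)} = 2 - \frac{y}{18}$
$Z{\left(K,p \right)} = -1 + K$ ($Z{\left(K,p \right)} = K - 1 = -1 + K$)
$- 530 \left(Z{\left(n{\left(-2 \right)},-30 \right)} + X{\left(26 \right)}\right) = - 530 \left(\left(-1 + \frac{5}{7}\right) + \left(2 - \frac{13}{9}\right)\right) = - 530 \left(- \frac{2}{7} + \left(2 - \frac{13}{9}\right)\right) = - 530 \left(- \frac{2}{7} + \frac{5}{9}\right) = \left(-530\right) \frac{17}{63} = - \frac{9010}{63}$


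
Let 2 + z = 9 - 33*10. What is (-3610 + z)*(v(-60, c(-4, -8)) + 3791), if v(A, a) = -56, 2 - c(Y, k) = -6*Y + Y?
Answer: -14689755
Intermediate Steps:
z = -323 (z = -2 + (9 - 33*10) = -2 + (9 - 330) = -2 - 321 = -323)
c(Y, k) = 2 + 5*Y (c(Y, k) = 2 - (-6*Y + Y) = 2 - (-5)*Y = 2 + 5*Y)
(-3610 + z)*(v(-60, c(-4, -8)) + 3791) = (-3610 - 323)*(-56 + 3791) = -3933*3735 = -14689755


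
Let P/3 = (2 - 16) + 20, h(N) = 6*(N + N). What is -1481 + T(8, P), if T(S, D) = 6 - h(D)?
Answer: -1691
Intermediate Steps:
h(N) = 12*N (h(N) = 6*(2*N) = 12*N)
P = 18 (P = 3*((2 - 16) + 20) = 3*(-14 + 20) = 3*6 = 18)
T(S, D) = 6 - 12*D
-1481 + T(8, P) = -1481 + (6 - 12*18) = -1481 + (6 - 216) = -1481 - 210 = -1691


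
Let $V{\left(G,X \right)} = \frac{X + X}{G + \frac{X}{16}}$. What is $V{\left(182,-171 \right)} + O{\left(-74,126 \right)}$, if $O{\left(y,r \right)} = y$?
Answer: $- \frac{208306}{2741} \approx -75.996$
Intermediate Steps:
$V{\left(G,X \right)} = \frac{2 X}{G + \frac{X}{16}}$ ($V{\left(G,X \right)} = \frac{2 X}{G + X \frac{1}{16}} = \frac{2 X}{G + \frac{X}{16}}$)
$V{\left(182,-171 \right)} + O{\left(-74,126 \right)} = 32 \left(-171\right) \frac{1}{-171 + 16 \cdot 182} - 74 = 32 \left(-171\right) \frac{1}{-171 + 2912} - 74 = 32 \left(-171\right) \frac{1}{2741} - 74 = - \frac{5472}{2741} - 74 = - \frac{208306}{2741}$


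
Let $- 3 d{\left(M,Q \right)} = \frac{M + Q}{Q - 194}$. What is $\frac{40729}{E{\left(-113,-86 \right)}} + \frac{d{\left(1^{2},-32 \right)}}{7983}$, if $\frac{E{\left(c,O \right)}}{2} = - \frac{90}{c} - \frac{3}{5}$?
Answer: $\frac{10379269103884}{100130769} \approx 1.0366 \cdot 10^{5}$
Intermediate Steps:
$d{\left(M,Q \right)} = - \frac{M + Q}{3 \left(-194 + Q\right)}$ ($d{\left(M,Q \right)} = - \frac{\left(M + Q\right) \frac{1}{Q - 194}}{3} = - \frac{\left(M + Q\right) \frac{1}{-194 + Q}}{3} = - \frac{\frac{1}{-194 + Q} \left(M + Q\right)}{3} = - \frac{M + Q}{3 \left(-194 + Q\right)}$)
$E{\left(c,O \right)} = - \frac{6}{5} - \frac{180}{c}$ ($E{\left(c,O \right)} = 2 \left(- \frac{90}{c} - \frac{3}{5}\right) = 2 \left(- \frac{3}{5} - \frac{90}{c}\right) = - \frac{6}{5} - \frac{180}{c}$)
$\frac{40729}{E{\left(-113,-86 \right)}} + \frac{d{\left(1^{2},-32 \right)}}{7983} = \frac{40729}{- \frac{6}{5} - \frac{180}{-113}} + \frac{\frac{1}{3} \frac{1}{-194 - 32} \left(- 1^{2} - -32\right)}{7983} = \frac{40729}{- \frac{6}{5} - - \frac{180}{113}} + \frac{\left(-1\right) 1 + 32}{3 \left(-226\right)} \frac{1}{7983} = \frac{40729}{- \frac{6}{5} + \frac{180}{113}} + \frac{1}{3} \left(- \frac{1}{226}\right) \left(-1 + 32\right) \frac{1}{7983} = \frac{40729}{\frac{222}{565}} + \frac{1}{3} \left(- \frac{1}{226}\right) 31 \cdot \frac{1}{7983} = 40729 \cdot \frac{565}{222} - \frac{31}{5412474} = \frac{23011885}{222} - \frac{31}{5412474} = \frac{10379269103884}{100130769}$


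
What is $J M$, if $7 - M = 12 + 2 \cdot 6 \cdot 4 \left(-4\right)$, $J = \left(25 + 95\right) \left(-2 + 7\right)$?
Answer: $112200$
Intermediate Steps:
$J = 600$ ($J = 120 \cdot 5 = 600$)
$M = 187$ ($M = 7 - \left(12 + 2 \cdot 6 \cdot 4 \left(-4\right)\right) = 7 - \left(12 + 2 \cdot 24 \left(-4\right)\right) = 7 - \left(12 + 48 \left(-4\right)\right) = 7 - \left(12 - 192\right) = 7 - -180 = 7 + 180 = 187$)
$J M = 600 \cdot 187 = 112200$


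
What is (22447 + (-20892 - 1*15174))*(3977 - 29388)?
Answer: 346072409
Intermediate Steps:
(22447 + (-20892 - 1*15174))*(3977 - 29388) = (22447 + (-20892 - 15174))*(-25411) = (22447 - 36066)*(-25411) = -13619*(-25411) = 346072409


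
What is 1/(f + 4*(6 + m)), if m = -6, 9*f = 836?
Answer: 9/836 ≈ 0.010766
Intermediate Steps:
f = 836/9 (f = (⅑)*836 = 836/9 ≈ 92.889)
1/(f + 4*(6 + m)) = 1/(836/9 + 4*(6 - 6)) = 1/(836/9 + 4*0) = 1/(836/9 + 0) = 1/(836/9) = 9/836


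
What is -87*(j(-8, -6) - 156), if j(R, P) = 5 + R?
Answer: 13833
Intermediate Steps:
-87*(j(-8, -6) - 156) = -87*((5 - 8) - 156) = -87*(-3 - 156) = -87*(-159) = 13833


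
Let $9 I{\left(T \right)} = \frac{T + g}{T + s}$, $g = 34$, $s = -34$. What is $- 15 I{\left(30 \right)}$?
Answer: $\frac{80}{3} \approx 26.667$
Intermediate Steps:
$I{\left(T \right)} = \frac{34 + T}{9 \left(-34 + T\right)}$ ($I{\left(T \right)} = \frac{\left(T + 34\right) \frac{1}{T - 34}}{9} = \frac{\left(34 + T\right) \frac{1}{-34 + T}}{9} = \frac{\frac{1}{-34 + T} \left(34 + T\right)}{9} = \frac{34 + T}{9 \left(-34 + T\right)}$)
$- 15 I{\left(30 \right)} = - 15 \frac{34 + 30}{9 \left(-34 + 30\right)} = - 15 \cdot \frac{1}{9} \frac{1}{-4} \cdot 64 = - 15 \cdot \frac{1}{9} \left(- \frac{1}{4}\right) 64 = \left(-15\right) \left(- \frac{16}{9}\right) = \frac{80}{3}$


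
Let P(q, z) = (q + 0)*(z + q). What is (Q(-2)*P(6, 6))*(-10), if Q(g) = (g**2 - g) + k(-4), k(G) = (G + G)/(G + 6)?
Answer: -1440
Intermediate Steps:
k(G) = 2*G/(6 + G) (k(G) = (2*G)/(6 + G) = 2*G/(6 + G))
Q(g) = -4 + g**2 - g (Q(g) = (g**2 - g) + 2*(-4)/(6 - 4) = (g**2 - g) + 2*(-4)/2 = (g**2 - g) + 2*(-4)*(1/2) = (g**2 - g) - 4 = -4 + g**2 - g)
P(q, z) = q*(q + z)
(Q(-2)*P(6, 6))*(-10) = ((-4 + (-2)**2 - 1*(-2))*(6*(6 + 6)))*(-10) = ((-4 + 4 + 2)*(6*12))*(-10) = (2*72)*(-10) = 144*(-10) = -1440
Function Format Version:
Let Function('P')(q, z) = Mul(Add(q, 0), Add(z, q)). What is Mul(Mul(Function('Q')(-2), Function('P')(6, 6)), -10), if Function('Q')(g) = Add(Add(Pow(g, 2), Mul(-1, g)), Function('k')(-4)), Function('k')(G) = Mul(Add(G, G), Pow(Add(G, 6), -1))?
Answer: -1440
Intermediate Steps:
Function('k')(G) = Mul(2, G, Pow(Add(6, G), -1)) (Function('k')(G) = Mul(Mul(2, G), Pow(Add(6, G), -1)) = Mul(2, G, Pow(Add(6, G), -1)))
Function('Q')(g) = Add(-4, Pow(g, 2), Mul(-1, g)) (Function('Q')(g) = Add(Add(Pow(g, 2), Mul(-1, g)), Mul(2, -4, Pow(Add(6, -4), -1))) = Add(Add(Pow(g, 2), Mul(-1, g)), Mul(2, -4, Pow(2, -1))) = Add(Add(Pow(g, 2), Mul(-1, g)), Mul(2, -4, Rational(1, 2))) = Add(Add(Pow(g, 2), Mul(-1, g)), -4) = Add(-4, Pow(g, 2), Mul(-1, g)))
Function('P')(q, z) = Mul(q, Add(q, z))
Mul(Mul(Function('Q')(-2), Function('P')(6, 6)), -10) = Mul(Mul(Add(-4, Pow(-2, 2), Mul(-1, -2)), Mul(6, Add(6, 6))), -10) = Mul(Mul(Add(-4, 4, 2), Mul(6, 12)), -10) = Mul(Mul(2, 72), -10) = Mul(144, -10) = -1440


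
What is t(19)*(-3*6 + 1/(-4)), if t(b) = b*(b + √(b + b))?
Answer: -26353/4 - 1387*√38/4 ≈ -8725.8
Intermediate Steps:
t(b) = b*(b + √2*√b) (t(b) = b*(b + √(2*b)) = b*(b + √2*√b))
t(19)*(-3*6 + 1/(-4)) = (19² + √2*19^(3/2))*(-3*6 + 1/(-4)) = (361 + √2*(19*√19))*(-18 - ¼) = (361 + 19*√38)*(-73/4) = -26353/4 - 1387*√38/4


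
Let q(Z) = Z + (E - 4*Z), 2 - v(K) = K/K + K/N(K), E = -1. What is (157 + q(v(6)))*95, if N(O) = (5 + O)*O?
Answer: 160170/11 ≈ 14561.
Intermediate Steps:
N(O) = O*(5 + O)
v(K) = 1 - 1/(5 + K) (v(K) = 2 - (K/K + K/((K*(5 + K)))) = 2 - (1 + K*(1/(K*(5 + K)))) = 2 - (1 + 1/(5 + K)) = 2 + (-1 - 1/(5 + K)) = 1 - 1/(5 + K))
q(Z) = -1 - 3*Z (q(Z) = Z + (-1 - 4*Z) = -1 - 3*Z)
(157 + q(v(6)))*95 = (157 + (-1 - 3*(4 + 6)/(5 + 6)))*95 = (157 + (-1 - 3*10/11))*95 = (157 + (-1 - 30/11))*95 = (157 - 41/11)*95 = (1686/11)*95 = 160170/11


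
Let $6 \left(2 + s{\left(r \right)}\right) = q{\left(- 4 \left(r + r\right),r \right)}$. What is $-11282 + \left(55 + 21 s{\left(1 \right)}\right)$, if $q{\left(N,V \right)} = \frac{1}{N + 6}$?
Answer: $- \frac{45083}{4} \approx -11271.0$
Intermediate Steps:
$q{\left(N,V \right)} = \frac{1}{6 + N}$
$s{\left(r \right)} = -2 + \frac{1}{6 \left(6 - 8 r\right)}$ ($s{\left(r \right)} = -2 + \frac{1}{6 \left(6 - 4 \left(r + r\right)\right)} = -2 + \frac{1}{6 \left(6 - 4 \cdot 2 r\right)} = -2 + \frac{1}{6 \left(6 - 8 r\right)}$)
$-11282 + \left(55 + 21 s{\left(1 \right)}\right) = -11282 + \left(55 + 21 \frac{71 - 96}{12 \left(-3 + 4 \cdot 1\right)}\right) = -11282 + \left(55 + 21 \frac{71 - 96}{12 \left(-3 + 4\right)}\right) = -11282 + \left(55 + 21 \cdot \frac{1}{12} \cdot 1^{-1} \left(-25\right)\right) = -11282 + \left(55 + 21 \cdot \frac{1}{12} \cdot 1 \left(-25\right)\right) = -11282 + \left(55 + 21 \left(- \frac{25}{12}\right)\right) = -11282 + \left(55 - \frac{175}{4}\right) = -11282 + \frac{45}{4} = - \frac{45083}{4}$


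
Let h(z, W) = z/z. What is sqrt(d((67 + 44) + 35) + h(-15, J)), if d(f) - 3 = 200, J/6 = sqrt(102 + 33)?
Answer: 2*sqrt(51) ≈ 14.283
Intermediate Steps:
J = 18*sqrt(15) (J = 6*sqrt(102 + 33) = 6*sqrt(135) = 6*(3*sqrt(15)) = 18*sqrt(15) ≈ 69.714)
d(f) = 203 (d(f) = 3 + 200 = 203)
h(z, W) = 1
sqrt(d((67 + 44) + 35) + h(-15, J)) = sqrt(203 + 1) = sqrt(204) = 2*sqrt(51)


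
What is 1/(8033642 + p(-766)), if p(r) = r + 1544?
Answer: 1/8034420 ≈ 1.2446e-7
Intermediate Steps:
p(r) = 1544 + r
1/(8033642 + p(-766)) = 1/(8033642 + (1544 - 766)) = 1/(8033642 + 778) = 1/8034420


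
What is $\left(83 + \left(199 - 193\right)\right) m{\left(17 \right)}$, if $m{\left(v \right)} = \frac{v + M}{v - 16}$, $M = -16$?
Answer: $89$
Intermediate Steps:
$m{\left(v \right)} = 1$ ($m{\left(v \right)} = \frac{v - 16}{v - 16} = \frac{-16 + v}{-16 + v} = 1$)
$\left(83 + \left(199 - 193\right)\right) m{\left(17 \right)} = \left(83 + \left(199 - 193\right)\right) 1 = \left(83 + 6\right) 1 = 89 \cdot 1 = 89$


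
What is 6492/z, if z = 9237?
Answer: 2164/3079 ≈ 0.70283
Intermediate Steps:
6492/z = 6492/9237 = 6492*(1/9237) = 2164/3079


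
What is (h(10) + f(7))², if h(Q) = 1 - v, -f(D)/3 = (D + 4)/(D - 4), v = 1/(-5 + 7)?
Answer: 441/4 ≈ 110.25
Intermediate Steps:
v = ½ (v = 1/2 = ½ ≈ 0.50000)
f(D) = -3*(4 + D)/(-4 + D) (f(D) = -3*(D + 4)/(D - 4) = -3*(4 + D)/(-4 + D))
h(Q) = ½ (h(Q) = 1 - 1*½ = 1 - ½ = ½)
(h(10) + f(7))² = (½ + 3*(-4 - 1*7)/(-4 + 7))² = (½ + 3*(-4 - 7)/3)² = (½ + 3*(⅓)*(-11))² = (½ - 11)² = (-21/2)² = 441/4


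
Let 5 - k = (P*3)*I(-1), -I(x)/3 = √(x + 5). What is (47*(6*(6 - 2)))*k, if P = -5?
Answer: -95880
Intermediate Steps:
I(x) = -3*√(5 + x) (I(x) = -3*√(x + 5) = -3*√(5 + x))
k = -85 (k = 5 - (-5*3)*(-3*√(5 - 1)) = 5 - (-15)*(-3*√4) = 5 - (-15)*(-3*2) = 5 - (-15)*(-6) = 5 - 1*90 = 5 - 90 = -85)
(47*(6*(6 - 2)))*k = (47*(6*(6 - 2)))*(-85) = (47*(6*4))*(-85) = (47*24)*(-85) = 1128*(-85) = -95880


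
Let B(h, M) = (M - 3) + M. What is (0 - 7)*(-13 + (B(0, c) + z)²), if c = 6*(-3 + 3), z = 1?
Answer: 63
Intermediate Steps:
c = 0 (c = 6*0 = 0)
B(h, M) = -3 + 2*M (B(h, M) = (-3 + M) + M = -3 + 2*M)
(0 - 7)*(-13 + (B(0, c) + z)²) = (0 - 7)*(-13 + ((-3 + 2*0) + 1)²) = -7*(-13 + ((-3 + 0) + 1)²) = -7*(-13 + (-3 + 1)²) = -7*(-13 + (-2)²) = -7*(-13 + 4) = -7*(-9) = 63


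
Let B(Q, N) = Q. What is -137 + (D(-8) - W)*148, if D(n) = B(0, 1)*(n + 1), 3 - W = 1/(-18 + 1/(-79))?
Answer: -838455/1423 ≈ -589.22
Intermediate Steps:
W = 4348/1423 (W = 3 - 1/(-18 + 1/(-79)) = 3 - 1/(-18 - 1/79) = 3 - 1/(-1423/79) = 3 - 1*(-79/1423) = 3 + 79/1423 = 4348/1423 ≈ 3.0555)
D(n) = 0 (D(n) = 0*(n + 1) = 0*(1 + n) = 0)
-137 + (D(-8) - W)*148 = -137 + (0 - 1*4348/1423)*148 = -137 + (0 - 4348/1423)*148 = -137 - 4348/1423*148 = -137 - 643504/1423 = -838455/1423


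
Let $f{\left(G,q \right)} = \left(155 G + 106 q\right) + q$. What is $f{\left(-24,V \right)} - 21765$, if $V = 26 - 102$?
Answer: $-33617$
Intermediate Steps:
$V = -76$
$f{\left(G,q \right)} = 107 q + 155 G$ ($f{\left(G,q \right)} = \left(106 q + 155 G\right) + q = 107 q + 155 G$)
$f{\left(-24,V \right)} - 21765 = \left(107 \left(-76\right) + 155 \left(-24\right)\right) - 21765 = \left(-8132 - 3720\right) - 21765 = -11852 - 21765 = -33617$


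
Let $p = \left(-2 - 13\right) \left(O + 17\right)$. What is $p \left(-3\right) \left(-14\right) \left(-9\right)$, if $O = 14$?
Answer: $175770$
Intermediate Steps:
$p = -465$ ($p = \left(-2 - 13\right) \left(14 + 17\right) = \left(-15\right) 31 = -465$)
$p \left(-3\right) \left(-14\right) \left(-9\right) = - 465 \left(-3\right) \left(-14\right) \left(-9\right) = - 465 \cdot 42 \left(-9\right) = \left(-465\right) \left(-378\right) = 175770$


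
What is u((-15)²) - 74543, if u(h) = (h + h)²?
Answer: 127957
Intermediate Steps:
u(h) = 4*h² (u(h) = (2*h)² = 4*h²)
u((-15)²) - 74543 = 4*((-15)²)² - 74543 = 4*225² - 74543 = 4*50625 - 74543 = 202500 - 74543 = 127957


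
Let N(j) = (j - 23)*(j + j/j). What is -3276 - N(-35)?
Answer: -5248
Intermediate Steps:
N(j) = (1 + j)*(-23 + j) (N(j) = (-23 + j)*(j + 1) = (-23 + j)*(1 + j) = (1 + j)*(-23 + j))
-3276 - N(-35) = -3276 - (-23 + (-35)² - 22*(-35)) = -3276 - (-23 + 1225 + 770) = -3276 - 1*1972 = -3276 - 1972 = -5248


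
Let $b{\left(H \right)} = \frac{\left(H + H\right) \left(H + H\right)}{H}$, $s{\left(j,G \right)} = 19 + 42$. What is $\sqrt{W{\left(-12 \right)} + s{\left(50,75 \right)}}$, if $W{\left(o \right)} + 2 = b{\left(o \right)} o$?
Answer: $\sqrt{635} \approx 25.199$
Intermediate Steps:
$s{\left(j,G \right)} = 61$
$b{\left(H \right)} = 4 H$ ($b{\left(H \right)} = \frac{2 H 2 H}{H} = \frac{4 H^{2}}{H} = 4 H$)
$W{\left(o \right)} = -2 + 4 o^{2}$ ($W{\left(o \right)} = -2 + 4 o o = -2 + 4 o^{2}$)
$\sqrt{W{\left(-12 \right)} + s{\left(50,75 \right)}} = \sqrt{\left(-2 + 4 \left(-12\right)^{2}\right) + 61} = \sqrt{\left(-2 + 4 \cdot 144\right) + 61} = \sqrt{\left(-2 + 576\right) + 61} = \sqrt{574 + 61} = \sqrt{635}$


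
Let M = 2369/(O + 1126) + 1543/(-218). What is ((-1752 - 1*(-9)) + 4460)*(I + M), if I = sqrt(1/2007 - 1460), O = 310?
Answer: -2308507201/156524 + 2717*I*sqrt(653438837)/669 ≈ -14749.0 + 1.0382e+5*I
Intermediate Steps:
M = -849653/156524 (M = 2369/(310 + 1126) + 1543/(-218) = 2369/1436 + 1543*(-1/218) = 2369*(1/1436) - 1543/218 = 2369/1436 - 1543/218 = -849653/156524 ≈ -5.4283)
I = I*sqrt(653438837)/669 (I = sqrt(1/2007 - 1460) = sqrt(-2930219/2007) = I*sqrt(653438837)/669 ≈ 38.21*I)
((-1752 - 1*(-9)) + 4460)*(I + M) = ((-1752 - 1*(-9)) + 4460)*(I*sqrt(653438837)/669 - 849653/156524) = ((-1752 + 9) + 4460)*(-849653/156524 + I*sqrt(653438837)/669) = (-1743 + 4460)*(-849653/156524 + I*sqrt(653438837)/669) = 2717*(-849653/156524 + I*sqrt(653438837)/669) = -2308507201/156524 + 2717*I*sqrt(653438837)/669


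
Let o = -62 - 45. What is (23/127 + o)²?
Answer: 184036356/16129 ≈ 11410.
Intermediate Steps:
o = -107
(23/127 + o)² = (23/127 - 107)² = (-13566/127)² = 184036356/16129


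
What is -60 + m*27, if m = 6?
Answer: 102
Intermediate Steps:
-60 + m*27 = -60 + 6*27 = -60 + 162 = 102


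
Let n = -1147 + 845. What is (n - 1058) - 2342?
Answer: -3702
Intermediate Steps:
n = -302
(n - 1058) - 2342 = (-302 - 1058) - 2342 = -1360 - 2342 = -3702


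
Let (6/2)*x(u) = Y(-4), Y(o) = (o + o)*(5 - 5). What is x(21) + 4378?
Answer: 4378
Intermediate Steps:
Y(o) = 0 (Y(o) = (2*o)*0 = 0)
x(u) = 0 (x(u) = (⅓)*0 = 0)
x(21) + 4378 = 0 + 4378 = 4378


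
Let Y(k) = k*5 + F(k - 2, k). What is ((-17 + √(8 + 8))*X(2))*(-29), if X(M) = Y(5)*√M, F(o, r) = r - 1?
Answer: 10933*√2 ≈ 15462.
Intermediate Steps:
F(o, r) = -1 + r
Y(k) = -1 + 6*k (Y(k) = k*5 + (-1 + k) = 5*k + (-1 + k) = -1 + 6*k)
X(M) = 29*√M (X(M) = (-1 + 6*5)*√M = (-1 + 30)*√M = 29*√M)
((-17 + √(8 + 8))*X(2))*(-29) = ((-17 + √(8 + 8))*(29*√2))*(-29) = ((-17 + √16)*(29*√2))*(-29) = ((-17 + 4)*(29*√2))*(-29) = -377*√2*(-29) = 10933*√2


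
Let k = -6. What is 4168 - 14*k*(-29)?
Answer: 1732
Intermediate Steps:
4168 - 14*k*(-29) = 4168 - 14*(-6)*(-29) = 4168 + 84*(-29) = 4168 - 2436 = 1732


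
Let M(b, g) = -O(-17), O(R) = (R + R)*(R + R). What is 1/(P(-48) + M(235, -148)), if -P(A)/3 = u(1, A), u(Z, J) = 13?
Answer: -1/1195 ≈ -0.00083682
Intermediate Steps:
O(R) = 4*R² (O(R) = (2*R)*(2*R) = 4*R²)
P(A) = -39 (P(A) = -3*13 = -39)
M(b, g) = -1156 (M(b, g) = -4*(-17)² = -4*289 = -1*1156 = -1156)
1/(P(-48) + M(235, -148)) = 1/(-39 - 1156) = 1/(-1195) = -1/1195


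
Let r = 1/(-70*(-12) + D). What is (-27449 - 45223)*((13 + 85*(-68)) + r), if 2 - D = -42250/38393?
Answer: 3391472961217512/8092289 ≈ 4.1910e+8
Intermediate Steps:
D = 119036/38393 (D = 2 - (-42250)/38393 = 2 - 1*(-42250/38393) = 2 + 42250/38393 = 119036/38393 ≈ 3.1005)
r = 38393/32369156 (r = 1/(-70*(-12) + 119036/38393) = 1/(840 + 119036/38393) = 1/(32369156/38393) = 38393/32369156 ≈ 0.0011861)
(-27449 - 45223)*((13 + 85*(-68)) + r) = (-27449 - 45223)*((13 + 85*(-68)) + 38393/32369156) = -72672*((13 - 5780) + 38393/32369156) = -72672*(-5767 + 38393/32369156) = -72672*(-186672884259/32369156) = 3391472961217512/8092289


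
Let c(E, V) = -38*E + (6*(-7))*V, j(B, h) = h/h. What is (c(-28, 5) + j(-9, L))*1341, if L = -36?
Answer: 1146555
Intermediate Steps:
j(B, h) = 1
c(E, V) = -42*V - 38*E (c(E, V) = -38*E - 42*V = -42*V - 38*E)
(c(-28, 5) + j(-9, L))*1341 = ((-42*5 - 38*(-28)) + 1)*1341 = ((-210 + 1064) + 1)*1341 = (854 + 1)*1341 = 855*1341 = 1146555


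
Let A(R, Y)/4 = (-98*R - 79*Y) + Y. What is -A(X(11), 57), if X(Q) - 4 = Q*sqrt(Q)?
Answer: 19352 + 4312*sqrt(11) ≈ 33653.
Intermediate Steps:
X(Q) = 4 + Q**(3/2) (X(Q) = 4 + Q*sqrt(Q) = 4 + Q**(3/2))
A(R, Y) = -392*R - 312*Y (A(R, Y) = 4*((-98*R - 79*Y) + Y) = 4*(-98*R - 78*Y) = -392*R - 312*Y)
-A(X(11), 57) = -(-392*(4 + 11**(3/2)) - 312*57) = -(-392*(4 + 11*sqrt(11)) - 17784) = -((-1568 - 4312*sqrt(11)) - 17784) = -(-19352 - 4312*sqrt(11)) = 19352 + 4312*sqrt(11)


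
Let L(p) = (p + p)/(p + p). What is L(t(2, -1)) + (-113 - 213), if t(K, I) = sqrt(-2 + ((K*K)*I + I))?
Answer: -325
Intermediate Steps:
t(K, I) = sqrt(-2 + I + I*K**2) (t(K, I) = sqrt(-2 + (K**2*I + I)) = sqrt(-2 + (I*K**2 + I)) = sqrt(-2 + (I + I*K**2)) = sqrt(-2 + I + I*K**2))
L(p) = 1 (L(p) = (2*p)/((2*p)) = (2*p)*(1/(2*p)) = 1)
L(t(2, -1)) + (-113 - 213) = 1 + (-113 - 213) = 1 - 326 = -325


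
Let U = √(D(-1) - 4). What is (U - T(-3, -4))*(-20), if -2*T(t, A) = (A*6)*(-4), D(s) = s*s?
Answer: -960 - 20*I*√3 ≈ -960.0 - 34.641*I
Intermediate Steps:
D(s) = s²
T(t, A) = 12*A (T(t, A) = -A*6*(-4)/2 = -6*A*(-4)/2 = -(-12)*A = 12*A)
U = I*√3 (U = √((-1)² - 4) = √(1 - 4) = √(-3) = I*√3 ≈ 1.732*I)
(U - T(-3, -4))*(-20) = (I*√3 - 12*(-4))*(-20) = (I*√3 - 1*(-48))*(-20) = (I*√3 + 48)*(-20) = (48 + I*√3)*(-20) = -960 - 20*I*√3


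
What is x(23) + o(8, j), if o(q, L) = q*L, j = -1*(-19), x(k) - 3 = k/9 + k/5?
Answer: 7297/45 ≈ 162.16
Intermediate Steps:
x(k) = 3 + 14*k/45 (x(k) = 3 + (k/9 + k/5) = 3 + 14*k/45)
j = 19
o(q, L) = L*q
x(23) + o(8, j) = (3 + (14/45)*23) + 19*8 = (3 + 322/45) + 152 = 457/45 + 152 = 7297/45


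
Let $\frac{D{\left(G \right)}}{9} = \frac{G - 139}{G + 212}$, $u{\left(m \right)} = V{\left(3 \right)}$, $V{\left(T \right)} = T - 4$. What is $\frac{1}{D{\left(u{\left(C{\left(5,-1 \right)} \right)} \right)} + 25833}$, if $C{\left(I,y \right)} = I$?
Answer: $\frac{211}{5449503} \approx 3.8719 \cdot 10^{-5}$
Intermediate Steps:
$V{\left(T \right)} = -4 + T$
$u{\left(m \right)} = -1$ ($u{\left(m \right)} = -4 + 3 = -1$)
$D{\left(G \right)} = \frac{9 \left(-139 + G\right)}{212 + G}$ ($D{\left(G \right)} = 9 \frac{G - 139}{G + 212} = 9 \frac{-139 + G}{212 + G} = \frac{9 \left(-139 + G\right)}{212 + G}$)
$\frac{1}{D{\left(u{\left(C{\left(5,-1 \right)} \right)} \right)} + 25833} = \frac{1}{\frac{9 \left(-139 - 1\right)}{212 - 1} + 25833} = \frac{1}{9 \cdot \frac{1}{211} \left(-140\right) + 25833} = \frac{1}{- \frac{1260}{211} + 25833} = \frac{1}{\frac{5449503}{211}} = \frac{211}{5449503}$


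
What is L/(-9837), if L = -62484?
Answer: 20828/3279 ≈ 6.3519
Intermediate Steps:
L/(-9837) = -62484/(-9837) = -62484*(-1/9837) = 20828/3279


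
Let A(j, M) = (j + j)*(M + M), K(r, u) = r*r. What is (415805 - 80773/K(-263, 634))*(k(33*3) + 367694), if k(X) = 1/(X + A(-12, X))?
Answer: 49206171967852444232/321843357 ≈ 1.5289e+11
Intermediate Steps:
K(r, u) = r²
A(j, M) = 4*M*j (A(j, M) = (2*j)*(2*M) = 4*M*j)
k(X) = -1/(47*X) (k(X) = 1/(X + 4*X*(-12)) = 1/(X - 48*X) = 1/(-47*X) = -1/(47*X))
(415805 - 80773/K(-263, 634))*(k(33*3) + 367694) = (415805 - 80773/((-263)²))*(-1/(47*(33*3)) + 367694) = (415805 - 80773/69169)*(-1/47/99 + 367694) = (415805 - 80773*1/69169)*(-1/47*1/99 + 367694) = (415805 - 80773/69169)*(-1/4653 + 367694) = (28760735272/69169)*(1710880181/4653) = 49206171967852444232/321843357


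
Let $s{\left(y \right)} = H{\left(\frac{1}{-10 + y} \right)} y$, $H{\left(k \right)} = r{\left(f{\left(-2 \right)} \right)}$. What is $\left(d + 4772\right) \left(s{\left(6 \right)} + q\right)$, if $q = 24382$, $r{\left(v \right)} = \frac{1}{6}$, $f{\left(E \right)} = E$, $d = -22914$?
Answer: $-442356386$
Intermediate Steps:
$r{\left(v \right)} = \frac{1}{6}$
$H{\left(k \right)} = \frac{1}{6}$
$s{\left(y \right)} = \frac{y}{6}$
$\left(d + 4772\right) \left(s{\left(6 \right)} + q\right) = \left(-22914 + 4772\right) \left(\frac{1}{6} \cdot 6 + 24382\right) = - 18142 \left(1 + 24382\right) = \left(-18142\right) 24383 = -442356386$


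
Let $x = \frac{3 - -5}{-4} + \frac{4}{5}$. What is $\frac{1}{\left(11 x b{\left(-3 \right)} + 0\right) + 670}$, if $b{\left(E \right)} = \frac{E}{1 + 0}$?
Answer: $\frac{5}{3548} \approx 0.0014092$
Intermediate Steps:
$b{\left(E \right)} = E$ ($b{\left(E \right)} = \frac{E}{1} = E 1 = E$)
$x = - \frac{6}{5}$ ($x = \left(3 + 5\right) \left(- \frac{1}{4}\right) + 4 \cdot \frac{1}{5} = 8 \left(- \frac{1}{4}\right) + \frac{4}{5} = -2 + \frac{4}{5} = - \frac{6}{5} \approx -1.2$)
$\frac{1}{\left(11 x b{\left(-3 \right)} + 0\right) + 670} = \frac{1}{\left(11 \left(\left(- \frac{6}{5}\right) \left(-3\right)\right) + 0\right) + 670} = \frac{1}{\left(11 \cdot \frac{18}{5} + 0\right) + 670} = \frac{1}{\left(\frac{198}{5} + 0\right) + 670} = \frac{1}{\frac{198}{5} + 670} = \frac{1}{\frac{3548}{5}} = \frac{5}{3548}$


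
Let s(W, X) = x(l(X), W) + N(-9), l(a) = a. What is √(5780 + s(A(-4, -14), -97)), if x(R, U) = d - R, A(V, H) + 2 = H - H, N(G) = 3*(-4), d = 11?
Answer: 2*√1469 ≈ 76.655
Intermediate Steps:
N(G) = -12
A(V, H) = -2 (A(V, H) = -2 + (H - H) = -2 + 0 = -2)
x(R, U) = 11 - R
s(W, X) = -1 - X (s(W, X) = (11 - X) - 12 = -1 - X)
√(5780 + s(A(-4, -14), -97)) = √(5780 + (-1 - 1*(-97))) = √(5780 + (-1 + 97)) = √(5780 + 96) = √5876 = 2*√1469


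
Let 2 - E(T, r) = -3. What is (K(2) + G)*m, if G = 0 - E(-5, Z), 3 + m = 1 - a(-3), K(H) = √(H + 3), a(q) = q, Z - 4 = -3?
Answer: -5 + √5 ≈ -2.7639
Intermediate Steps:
Z = 1 (Z = 4 - 3 = 1)
K(H) = √(3 + H)
m = 1 (m = -3 + (1 - 1*(-3)) = -3 + (1 + 3) = -3 + 4 = 1)
E(T, r) = 5 (E(T, r) = 2 - 1*(-3) = 2 + 3 = 5)
G = -5 (G = 0 - 1*5 = 0 - 5 = -5)
(K(2) + G)*m = (√(3 + 2) - 5)*1 = (√5 - 5)*1 = (-5 + √5)*1 = -5 + √5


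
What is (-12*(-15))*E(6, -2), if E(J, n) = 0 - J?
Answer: -1080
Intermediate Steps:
E(J, n) = -J
(-12*(-15))*E(6, -2) = (-12*(-15))*(-1*6) = 180*(-6) = -1080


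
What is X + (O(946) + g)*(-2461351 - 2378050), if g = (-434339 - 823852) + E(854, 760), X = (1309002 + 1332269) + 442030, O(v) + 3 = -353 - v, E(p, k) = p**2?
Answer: 2565742187278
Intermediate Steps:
O(v) = -356 - v (O(v) = -3 + (-353 - v) = -356 - v)
X = 3083301 (X = 2641271 + 442030 = 3083301)
g = -528875 (g = (-434339 - 823852) + 854**2 = -1258191 + 729316 = -528875)
X + (O(946) + g)*(-2461351 - 2378050) = 3083301 + ((-356 - 1*946) - 528875)*(-2461351 - 2378050) = 3083301 + ((-356 - 946) - 528875)*(-4839401) = 3083301 + (-1302 - 528875)*(-4839401) = 3083301 - 530177*(-4839401) = 3083301 + 2565739103977 = 2565742187278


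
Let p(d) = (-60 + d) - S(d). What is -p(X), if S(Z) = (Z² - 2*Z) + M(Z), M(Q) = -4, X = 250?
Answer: 61806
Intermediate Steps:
S(Z) = -4 + Z² - 2*Z (S(Z) = (Z² - 2*Z) - 4 = -4 + Z² - 2*Z)
p(d) = -56 - d² + 3*d (p(d) = (-60 + d) - (-4 + d² - 2*d) = (-60 + d) + (4 - d² + 2*d) = -56 - d² + 3*d)
-p(X) = -(-56 - 1*250² + 3*250) = -(-56 - 1*62500 + 750) = -(-56 - 62500 + 750) = -1*(-61806) = 61806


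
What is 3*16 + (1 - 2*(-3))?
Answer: 55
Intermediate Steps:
3*16 + (1 - 2*(-3)) = 48 + (1 + 6) = 48 + 7 = 55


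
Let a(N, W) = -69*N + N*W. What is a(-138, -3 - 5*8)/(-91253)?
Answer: -15456/91253 ≈ -0.16938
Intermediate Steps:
a(-138, -3 - 5*8)/(-91253) = -138*(-69 + (-3 - 5*8))/(-91253) = -138*(-69 + (-3 - 40))*(-1/91253) = -138*(-69 - 43)*(-1/91253) = -138*(-112)*(-1/91253) = 15456*(-1/91253) = -15456/91253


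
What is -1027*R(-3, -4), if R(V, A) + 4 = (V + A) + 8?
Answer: 3081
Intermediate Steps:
R(V, A) = 4 + A + V (R(V, A) = -4 + ((V + A) + 8) = -4 + ((A + V) + 8) = -4 + (8 + A + V) = 4 + A + V)
-1027*R(-3, -4) = -1027*(4 - 4 - 3) = -1027*(-3) = 3081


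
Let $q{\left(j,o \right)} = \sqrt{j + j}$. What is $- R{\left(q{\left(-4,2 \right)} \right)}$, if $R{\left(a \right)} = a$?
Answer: $- 2 i \sqrt{2} \approx - 2.8284 i$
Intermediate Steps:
$q{\left(j,o \right)} = \sqrt{2} \sqrt{j}$ ($q{\left(j,o \right)} = \sqrt{2 j} = \sqrt{2} \sqrt{j}$)
$- R{\left(q{\left(-4,2 \right)} \right)} = - \sqrt{2} \sqrt{-4} = - \sqrt{2} \cdot 2 i = - 2 i \sqrt{2}$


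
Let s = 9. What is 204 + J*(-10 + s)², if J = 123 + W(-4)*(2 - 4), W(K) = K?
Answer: 335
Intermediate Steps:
J = 131 (J = 123 - 4*(2 - 4) = 123 - 4*(-2) = 123 + 8 = 131)
204 + J*(-10 + s)² = 204 + 131*(-10 + 9)² = 204 + 131*(-1)² = 204 + 131*1 = 204 + 131 = 335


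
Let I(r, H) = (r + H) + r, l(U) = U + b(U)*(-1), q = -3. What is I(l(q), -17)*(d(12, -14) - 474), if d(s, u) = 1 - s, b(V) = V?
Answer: 8245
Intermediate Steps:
l(U) = 0 (l(U) = U + U*(-1) = U - U = 0)
I(r, H) = H + 2*r (I(r, H) = (H + r) + r = H + 2*r)
I(l(q), -17)*(d(12, -14) - 474) = (-17 + 2*0)*((1 - 1*12) - 474) = (-17 + 0)*((1 - 12) - 474) = -17*(-11 - 474) = -17*(-485) = 8245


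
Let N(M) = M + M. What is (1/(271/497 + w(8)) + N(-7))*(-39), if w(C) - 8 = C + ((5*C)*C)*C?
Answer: 699157095/1280543 ≈ 545.98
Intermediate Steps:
w(C) = 8 + C + 5*C³ (w(C) = 8 + (C + ((5*C)*C)*C) = 8 + (C + (5*C²)*C) = 8 + (C + 5*C³) = 8 + C + 5*C³)
N(M) = 2*M
(1/(271/497 + w(8)) + N(-7))*(-39) = (1/(271/497 + (8 + 8 + 5*8³)) + 2*(-7))*(-39) = (1/(271*(1/497) + (8 + 8 + 5*512)) - 14)*(-39) = (1/(271/497 + (8 + 8 + 2560)) - 14)*(-39) = (1/(271/497 + 2576) - 14)*(-39) = (1/(1280543/497) - 14)*(-39) = (497/1280543 - 14)*(-39) = -17927105/1280543*(-39) = 699157095/1280543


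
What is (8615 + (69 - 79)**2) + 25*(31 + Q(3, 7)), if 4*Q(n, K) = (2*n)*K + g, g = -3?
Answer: 38935/4 ≈ 9733.8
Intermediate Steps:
Q(n, K) = -3/4 + K*n/2 (Q(n, K) = ((2*n)*K - 3)/4 = (2*K*n - 3)/4 = (-3 + 2*K*n)/4 = -3/4 + K*n/2)
(8615 + (69 - 79)**2) + 25*(31 + Q(3, 7)) = (8615 + (69 - 79)**2) + 25*(31 + (-3/4 + (1/2)*7*3)) = (8615 + (-10)**2) + 25*(31 + (-3/4 + 21/2)) = (8615 + 100) + 25*(31 + 39/4) = 8715 + 25*(163/4) = 8715 + 4075/4 = 38935/4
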